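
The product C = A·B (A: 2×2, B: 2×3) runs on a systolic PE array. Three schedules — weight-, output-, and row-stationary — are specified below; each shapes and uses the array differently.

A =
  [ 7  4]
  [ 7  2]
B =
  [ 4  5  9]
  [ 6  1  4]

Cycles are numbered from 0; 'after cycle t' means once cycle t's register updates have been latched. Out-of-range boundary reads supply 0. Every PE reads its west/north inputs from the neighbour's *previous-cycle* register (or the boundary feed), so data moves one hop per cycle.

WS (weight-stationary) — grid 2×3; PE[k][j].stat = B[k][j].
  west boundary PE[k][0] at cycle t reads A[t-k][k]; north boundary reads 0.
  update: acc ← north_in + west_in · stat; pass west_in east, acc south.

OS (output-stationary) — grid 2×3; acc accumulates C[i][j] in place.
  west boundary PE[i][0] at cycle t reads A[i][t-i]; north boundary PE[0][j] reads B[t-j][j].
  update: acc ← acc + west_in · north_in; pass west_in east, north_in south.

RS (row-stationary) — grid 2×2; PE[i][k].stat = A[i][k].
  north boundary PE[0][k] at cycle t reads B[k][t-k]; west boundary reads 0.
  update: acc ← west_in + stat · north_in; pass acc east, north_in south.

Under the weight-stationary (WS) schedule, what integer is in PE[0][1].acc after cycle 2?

PE[0][1].acc = 35

Tracing WS — 2×3 array, target PE[0][1]:
  cycle 0: PE[0][0] → acc 28, east 7, south 28
  cycle 0: PE[0][1] → acc 0, east 0, south 0
  cycle 1: PE[0][0] → acc 28, east 7, south 28
  cycle 1: PE[0][1] → acc 35, east 7, south 35
  cycle 2: PE[0][0] → acc 0, east 0, south 0
  cycle 2: PE[0][1] → acc 35, east 7, south 35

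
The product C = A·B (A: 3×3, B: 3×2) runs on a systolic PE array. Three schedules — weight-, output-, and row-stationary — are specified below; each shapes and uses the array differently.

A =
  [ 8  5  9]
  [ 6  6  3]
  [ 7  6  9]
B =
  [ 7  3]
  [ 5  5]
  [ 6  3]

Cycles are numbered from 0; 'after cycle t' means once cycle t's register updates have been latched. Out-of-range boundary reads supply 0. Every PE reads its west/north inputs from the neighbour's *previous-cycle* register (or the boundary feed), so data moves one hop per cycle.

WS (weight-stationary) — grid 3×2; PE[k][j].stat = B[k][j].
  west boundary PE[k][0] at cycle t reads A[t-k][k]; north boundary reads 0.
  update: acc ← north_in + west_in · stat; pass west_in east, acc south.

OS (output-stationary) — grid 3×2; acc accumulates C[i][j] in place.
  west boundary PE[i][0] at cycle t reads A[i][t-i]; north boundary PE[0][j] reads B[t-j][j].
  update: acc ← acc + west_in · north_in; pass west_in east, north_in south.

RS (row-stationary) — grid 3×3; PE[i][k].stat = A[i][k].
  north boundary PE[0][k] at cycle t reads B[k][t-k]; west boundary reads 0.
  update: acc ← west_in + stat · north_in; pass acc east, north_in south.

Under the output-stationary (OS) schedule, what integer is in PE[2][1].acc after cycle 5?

PE[2][1].acc = 78

Tracing OS — 3×2 array, target PE[2][1]:
  after 0 — PE[1][1] acc=0, pass-E 0, pass-S 0
  after 0 — PE[2][0] acc=0, pass-E 0, pass-S 0
  after 0 — PE[2][1] acc=0, pass-E 0, pass-S 0
  after 1 — PE[1][1] acc=0, pass-E 0, pass-S 0
  after 1 — PE[2][0] acc=0, pass-E 0, pass-S 0
  after 1 — PE[2][1] acc=0, pass-E 0, pass-S 0
  after 2 — PE[1][1] acc=18, pass-E 6, pass-S 3
  after 2 — PE[2][0] acc=49, pass-E 7, pass-S 7
  after 2 — PE[2][1] acc=0, pass-E 0, pass-S 0
  after 3 — PE[1][1] acc=48, pass-E 6, pass-S 5
  after 3 — PE[2][0] acc=79, pass-E 6, pass-S 5
  after 3 — PE[2][1] acc=21, pass-E 7, pass-S 3
  after 4 — PE[1][1] acc=57, pass-E 3, pass-S 3
  after 4 — PE[2][0] acc=133, pass-E 9, pass-S 6
  after 4 — PE[2][1] acc=51, pass-E 6, pass-S 5
  after 5 — PE[1][1] acc=57, pass-E 0, pass-S 0
  after 5 — PE[2][0] acc=133, pass-E 0, pass-S 0
  after 5 — PE[2][1] acc=78, pass-E 9, pass-S 3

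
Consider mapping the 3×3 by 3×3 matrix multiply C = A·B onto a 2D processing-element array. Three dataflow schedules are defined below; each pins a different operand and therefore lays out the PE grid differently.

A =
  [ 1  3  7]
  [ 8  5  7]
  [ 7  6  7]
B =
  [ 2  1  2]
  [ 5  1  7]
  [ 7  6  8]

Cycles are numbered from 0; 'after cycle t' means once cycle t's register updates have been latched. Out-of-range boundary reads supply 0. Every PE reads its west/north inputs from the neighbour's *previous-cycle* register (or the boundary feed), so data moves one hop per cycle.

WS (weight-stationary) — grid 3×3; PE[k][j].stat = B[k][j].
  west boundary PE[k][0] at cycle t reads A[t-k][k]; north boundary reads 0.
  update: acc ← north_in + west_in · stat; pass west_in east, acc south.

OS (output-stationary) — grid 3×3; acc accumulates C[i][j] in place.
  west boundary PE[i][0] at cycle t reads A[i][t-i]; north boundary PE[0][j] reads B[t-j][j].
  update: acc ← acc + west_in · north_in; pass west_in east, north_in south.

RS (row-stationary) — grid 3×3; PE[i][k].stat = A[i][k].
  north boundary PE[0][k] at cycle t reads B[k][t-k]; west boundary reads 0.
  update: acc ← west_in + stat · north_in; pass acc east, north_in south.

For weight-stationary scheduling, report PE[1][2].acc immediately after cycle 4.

WS 3×3: PE[1][2] cycle-by-cycle (with neighbour feeds):
  after 0 — PE[0][2] acc=0, pass-E 0, pass-S 0
  after 0 — PE[1][1] acc=0, pass-E 0, pass-S 0
  after 0 — PE[1][2] acc=0, pass-E 0, pass-S 0
  after 1 — PE[0][2] acc=0, pass-E 0, pass-S 0
  after 1 — PE[1][1] acc=0, pass-E 0, pass-S 0
  after 1 — PE[1][2] acc=0, pass-E 0, pass-S 0
  after 2 — PE[0][2] acc=2, pass-E 1, pass-S 2
  after 2 — PE[1][1] acc=4, pass-E 3, pass-S 4
  after 2 — PE[1][2] acc=0, pass-E 0, pass-S 0
  after 3 — PE[0][2] acc=16, pass-E 8, pass-S 16
  after 3 — PE[1][1] acc=13, pass-E 5, pass-S 13
  after 3 — PE[1][2] acc=23, pass-E 3, pass-S 23
  after 4 — PE[0][2] acc=14, pass-E 7, pass-S 14
  after 4 — PE[1][1] acc=13, pass-E 6, pass-S 13
  after 4 — PE[1][2] acc=51, pass-E 5, pass-S 51

PE[1][2].acc = 51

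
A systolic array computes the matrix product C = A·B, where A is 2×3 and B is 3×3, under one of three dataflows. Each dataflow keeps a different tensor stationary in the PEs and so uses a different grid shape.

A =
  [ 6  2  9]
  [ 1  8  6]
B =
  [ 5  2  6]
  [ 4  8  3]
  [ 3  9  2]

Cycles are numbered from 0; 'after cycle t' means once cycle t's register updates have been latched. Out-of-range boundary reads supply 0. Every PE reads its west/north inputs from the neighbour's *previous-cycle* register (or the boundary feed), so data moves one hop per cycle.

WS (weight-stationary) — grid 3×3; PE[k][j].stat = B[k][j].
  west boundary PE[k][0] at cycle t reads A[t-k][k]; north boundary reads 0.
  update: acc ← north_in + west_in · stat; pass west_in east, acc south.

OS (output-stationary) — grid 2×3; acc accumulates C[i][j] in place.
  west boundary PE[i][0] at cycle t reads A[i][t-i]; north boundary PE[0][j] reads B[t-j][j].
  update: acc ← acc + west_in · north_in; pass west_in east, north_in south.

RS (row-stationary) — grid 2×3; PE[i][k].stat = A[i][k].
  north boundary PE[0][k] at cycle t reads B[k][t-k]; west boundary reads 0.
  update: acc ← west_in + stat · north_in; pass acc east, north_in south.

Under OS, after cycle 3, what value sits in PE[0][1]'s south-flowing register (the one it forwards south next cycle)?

OS (2×3). Following PE[0][1] plus its west/north inputs:
  step 0 · PE0,0: acc=30; fwd→6 fwd↓5
  step 0 · PE0,1: acc=0; fwd→0 fwd↓0
  step 1 · PE0,0: acc=38; fwd→2 fwd↓4
  step 1 · PE0,1: acc=12; fwd→6 fwd↓2
  step 2 · PE0,0: acc=65; fwd→9 fwd↓3
  step 2 · PE0,1: acc=28; fwd→2 fwd↓8
  step 3 · PE0,0: acc=65; fwd→0 fwd↓0
  step 3 · PE0,1: acc=109; fwd→9 fwd↓9

register = 9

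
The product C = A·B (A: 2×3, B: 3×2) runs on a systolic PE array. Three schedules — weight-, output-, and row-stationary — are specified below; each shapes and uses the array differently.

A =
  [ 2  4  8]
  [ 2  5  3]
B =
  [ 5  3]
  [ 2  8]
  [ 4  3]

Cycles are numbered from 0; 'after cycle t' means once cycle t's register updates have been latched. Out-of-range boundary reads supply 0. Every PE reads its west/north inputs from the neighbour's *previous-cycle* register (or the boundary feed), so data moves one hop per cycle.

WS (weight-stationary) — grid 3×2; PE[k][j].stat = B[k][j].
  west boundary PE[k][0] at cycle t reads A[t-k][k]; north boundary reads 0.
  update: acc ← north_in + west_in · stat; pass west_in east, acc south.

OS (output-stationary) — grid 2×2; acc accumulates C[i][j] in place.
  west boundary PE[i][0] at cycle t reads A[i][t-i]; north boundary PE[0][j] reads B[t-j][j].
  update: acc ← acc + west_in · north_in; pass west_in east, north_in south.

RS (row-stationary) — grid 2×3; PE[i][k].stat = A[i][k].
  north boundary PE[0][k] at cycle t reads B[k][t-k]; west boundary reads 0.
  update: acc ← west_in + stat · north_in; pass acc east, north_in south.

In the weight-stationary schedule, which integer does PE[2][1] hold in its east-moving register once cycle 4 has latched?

register = 3

WS 3×2: PE[2][1] cycle-by-cycle (with neighbour feeds):
  @0  [1,1]  acc 0  |  →0  ↓0
  @0  [2,0]  acc 0  |  →0  ↓0
  @0  [2,1]  acc 0  |  →0  ↓0
  @1  [1,1]  acc 0  |  →0  ↓0
  @1  [2,0]  acc 0  |  →0  ↓0
  @1  [2,1]  acc 0  |  →0  ↓0
  @2  [1,1]  acc 38  |  →4  ↓38
  @2  [2,0]  acc 50  |  →8  ↓50
  @2  [2,1]  acc 0  |  →0  ↓0
  @3  [1,1]  acc 46  |  →5  ↓46
  @3  [2,0]  acc 32  |  →3  ↓32
  @3  [2,1]  acc 62  |  →8  ↓62
  @4  [1,1]  acc 0  |  →0  ↓0
  @4  [2,0]  acc 0  |  →0  ↓0
  @4  [2,1]  acc 55  |  →3  ↓55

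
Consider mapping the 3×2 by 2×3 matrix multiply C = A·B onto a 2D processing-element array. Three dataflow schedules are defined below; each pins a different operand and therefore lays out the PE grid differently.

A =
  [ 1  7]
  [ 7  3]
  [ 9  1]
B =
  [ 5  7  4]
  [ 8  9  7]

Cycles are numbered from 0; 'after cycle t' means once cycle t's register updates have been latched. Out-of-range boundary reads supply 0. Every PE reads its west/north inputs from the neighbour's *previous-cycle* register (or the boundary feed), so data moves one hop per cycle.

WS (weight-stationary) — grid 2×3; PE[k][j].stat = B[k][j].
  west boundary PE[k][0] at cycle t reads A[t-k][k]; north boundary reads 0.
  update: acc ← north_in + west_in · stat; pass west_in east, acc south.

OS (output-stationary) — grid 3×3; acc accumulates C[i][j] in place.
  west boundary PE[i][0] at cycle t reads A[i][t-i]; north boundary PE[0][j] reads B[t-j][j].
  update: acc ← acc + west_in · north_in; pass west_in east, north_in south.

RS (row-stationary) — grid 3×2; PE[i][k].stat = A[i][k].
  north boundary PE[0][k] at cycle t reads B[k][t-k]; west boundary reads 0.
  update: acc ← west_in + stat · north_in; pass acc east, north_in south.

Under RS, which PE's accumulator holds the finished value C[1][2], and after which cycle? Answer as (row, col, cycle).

RS: C[1][2] accumulates in PE[1][1]:
  cycle 0: PE[1][1] → acc 0, east 0, south 0
  cycle 1: PE[1][1] → acc 0, east 0, south 0
  cycle 2: PE[1][1] → acc 59, east 59, south 8
  cycle 3: PE[1][1] → acc 76, east 76, south 9
  cycle 4: PE[1][1] → acc 49, east 49, south 7

(row, col, cycle) = (1, 1, 4)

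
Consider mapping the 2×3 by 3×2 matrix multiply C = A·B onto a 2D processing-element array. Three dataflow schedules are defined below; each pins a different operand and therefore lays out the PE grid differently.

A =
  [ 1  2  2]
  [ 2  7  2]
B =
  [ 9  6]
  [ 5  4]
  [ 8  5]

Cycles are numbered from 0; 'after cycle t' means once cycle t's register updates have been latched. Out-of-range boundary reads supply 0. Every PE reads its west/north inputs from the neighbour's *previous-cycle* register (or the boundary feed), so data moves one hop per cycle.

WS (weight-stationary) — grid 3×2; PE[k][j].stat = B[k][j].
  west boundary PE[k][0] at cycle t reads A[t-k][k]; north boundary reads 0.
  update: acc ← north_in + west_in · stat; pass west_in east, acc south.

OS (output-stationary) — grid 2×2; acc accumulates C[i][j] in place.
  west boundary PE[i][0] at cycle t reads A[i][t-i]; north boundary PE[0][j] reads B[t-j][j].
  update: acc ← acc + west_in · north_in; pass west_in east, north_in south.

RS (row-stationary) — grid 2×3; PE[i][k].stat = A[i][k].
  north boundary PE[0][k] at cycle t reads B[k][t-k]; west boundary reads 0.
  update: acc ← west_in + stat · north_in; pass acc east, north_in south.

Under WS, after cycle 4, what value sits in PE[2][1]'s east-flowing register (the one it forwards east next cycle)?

register = 2

Tracing WS — 3×2 array, target PE[2][1]:
  step 0 · PE1,1: acc=0; fwd→0 fwd↓0
  step 0 · PE2,0: acc=0; fwd→0 fwd↓0
  step 0 · PE2,1: acc=0; fwd→0 fwd↓0
  step 1 · PE1,1: acc=0; fwd→0 fwd↓0
  step 1 · PE2,0: acc=0; fwd→0 fwd↓0
  step 1 · PE2,1: acc=0; fwd→0 fwd↓0
  step 2 · PE1,1: acc=14; fwd→2 fwd↓14
  step 2 · PE2,0: acc=35; fwd→2 fwd↓35
  step 2 · PE2,1: acc=0; fwd→0 fwd↓0
  step 3 · PE1,1: acc=40; fwd→7 fwd↓40
  step 3 · PE2,0: acc=69; fwd→2 fwd↓69
  step 3 · PE2,1: acc=24; fwd→2 fwd↓24
  step 4 · PE1,1: acc=0; fwd→0 fwd↓0
  step 4 · PE2,0: acc=0; fwd→0 fwd↓0
  step 4 · PE2,1: acc=50; fwd→2 fwd↓50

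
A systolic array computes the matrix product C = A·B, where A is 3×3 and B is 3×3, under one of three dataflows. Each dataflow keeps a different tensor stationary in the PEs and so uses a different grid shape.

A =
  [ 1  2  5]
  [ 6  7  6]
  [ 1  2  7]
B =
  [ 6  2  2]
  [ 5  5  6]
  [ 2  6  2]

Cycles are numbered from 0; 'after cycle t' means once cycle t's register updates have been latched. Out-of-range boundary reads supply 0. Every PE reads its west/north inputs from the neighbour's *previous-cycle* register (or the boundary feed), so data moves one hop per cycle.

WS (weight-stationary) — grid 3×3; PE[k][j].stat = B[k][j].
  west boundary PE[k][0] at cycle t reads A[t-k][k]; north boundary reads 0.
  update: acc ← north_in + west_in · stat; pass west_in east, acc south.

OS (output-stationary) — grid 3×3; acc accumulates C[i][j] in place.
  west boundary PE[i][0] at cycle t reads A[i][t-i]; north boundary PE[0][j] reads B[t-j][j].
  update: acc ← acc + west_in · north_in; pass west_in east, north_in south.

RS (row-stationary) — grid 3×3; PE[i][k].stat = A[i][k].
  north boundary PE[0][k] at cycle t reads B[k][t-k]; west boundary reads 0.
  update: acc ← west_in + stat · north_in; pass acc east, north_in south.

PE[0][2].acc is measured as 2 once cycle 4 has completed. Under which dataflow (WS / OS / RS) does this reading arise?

WS [3×3] PE[0][2] across cycles:
  t=0 PE[0][2]: acc=0 h=0 v=0
  t=1 PE[0][2]: acc=0 h=0 v=0
  t=2 PE[0][2]: acc=2 h=1 v=2
  t=3 PE[0][2]: acc=12 h=6 v=12
  t=4 PE[0][2]: acc=2 h=1 v=2
OS [3×3] PE[0][2] across cycles:
  t=0 PE[0][2]: acc=0 h=0 v=0
  t=1 PE[0][2]: acc=0 h=0 v=0
  t=2 PE[0][2]: acc=2 h=1 v=2
  t=3 PE[0][2]: acc=14 h=2 v=6
  t=4 PE[0][2]: acc=24 h=5 v=2
RS [3×3] PE[0][2] across cycles:
  t=0 PE[0][2]: acc=0 h=0 v=0
  t=1 PE[0][2]: acc=0 h=0 v=0
  t=2 PE[0][2]: acc=26 h=26 v=2
  t=3 PE[0][2]: acc=42 h=42 v=6
  t=4 PE[0][2]: acc=24 h=24 v=2

dataflow = WS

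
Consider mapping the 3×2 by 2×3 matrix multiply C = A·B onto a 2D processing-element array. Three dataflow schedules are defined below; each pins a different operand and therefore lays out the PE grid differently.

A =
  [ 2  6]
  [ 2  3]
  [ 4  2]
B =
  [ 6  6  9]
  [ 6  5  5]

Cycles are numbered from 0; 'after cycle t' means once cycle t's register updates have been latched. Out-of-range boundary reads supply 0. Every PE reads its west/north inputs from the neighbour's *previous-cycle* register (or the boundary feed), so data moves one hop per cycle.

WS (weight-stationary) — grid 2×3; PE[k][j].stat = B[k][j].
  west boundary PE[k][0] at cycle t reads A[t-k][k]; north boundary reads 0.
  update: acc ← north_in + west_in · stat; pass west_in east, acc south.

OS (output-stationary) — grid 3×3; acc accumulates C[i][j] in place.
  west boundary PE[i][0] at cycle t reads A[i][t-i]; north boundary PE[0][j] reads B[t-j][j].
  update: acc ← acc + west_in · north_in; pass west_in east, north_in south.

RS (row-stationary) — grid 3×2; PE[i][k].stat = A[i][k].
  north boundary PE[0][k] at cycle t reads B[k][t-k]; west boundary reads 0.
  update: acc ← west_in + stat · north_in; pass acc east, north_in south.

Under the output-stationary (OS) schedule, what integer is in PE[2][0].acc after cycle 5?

OS 3×3: PE[2][0] cycle-by-cycle (with neighbour feeds):
  0: (1,0).acc=0  regs=<0,0>
  0: (2,0).acc=0  regs=<0,0>
  1: (1,0).acc=12  regs=<2,6>
  1: (2,0).acc=0  regs=<0,0>
  2: (1,0).acc=30  regs=<3,6>
  2: (2,0).acc=24  regs=<4,6>
  3: (1,0).acc=30  regs=<0,0>
  3: (2,0).acc=36  regs=<2,6>
  4: (1,0).acc=30  regs=<0,0>
  4: (2,0).acc=36  regs=<0,0>
  5: (1,0).acc=30  regs=<0,0>
  5: (2,0).acc=36  regs=<0,0>

PE[2][0].acc = 36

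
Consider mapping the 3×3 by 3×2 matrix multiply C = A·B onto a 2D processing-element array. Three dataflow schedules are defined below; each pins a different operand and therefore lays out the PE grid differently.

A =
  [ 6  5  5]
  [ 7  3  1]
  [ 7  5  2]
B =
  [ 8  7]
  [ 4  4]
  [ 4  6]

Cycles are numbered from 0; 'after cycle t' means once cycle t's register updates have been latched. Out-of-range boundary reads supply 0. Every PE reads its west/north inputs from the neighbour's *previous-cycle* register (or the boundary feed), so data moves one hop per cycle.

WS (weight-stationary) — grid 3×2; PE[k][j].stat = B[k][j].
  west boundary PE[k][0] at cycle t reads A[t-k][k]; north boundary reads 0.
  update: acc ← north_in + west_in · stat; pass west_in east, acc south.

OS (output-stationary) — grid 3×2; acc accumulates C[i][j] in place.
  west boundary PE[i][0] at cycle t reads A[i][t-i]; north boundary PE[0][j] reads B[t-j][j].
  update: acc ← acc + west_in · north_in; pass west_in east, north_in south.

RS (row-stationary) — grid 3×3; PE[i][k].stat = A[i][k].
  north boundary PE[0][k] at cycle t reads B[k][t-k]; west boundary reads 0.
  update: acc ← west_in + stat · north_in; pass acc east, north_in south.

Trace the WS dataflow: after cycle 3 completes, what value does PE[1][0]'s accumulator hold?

PE[1][0].acc = 76

WS on a 3×2 grid — tracing PE[1][0] and its feeders:
  0: (0,0).acc=48  regs=<6,48>
  0: (1,0).acc=0  regs=<0,0>
  1: (0,0).acc=56  regs=<7,56>
  1: (1,0).acc=68  regs=<5,68>
  2: (0,0).acc=56  regs=<7,56>
  2: (1,0).acc=68  regs=<3,68>
  3: (0,0).acc=0  regs=<0,0>
  3: (1,0).acc=76  regs=<5,76>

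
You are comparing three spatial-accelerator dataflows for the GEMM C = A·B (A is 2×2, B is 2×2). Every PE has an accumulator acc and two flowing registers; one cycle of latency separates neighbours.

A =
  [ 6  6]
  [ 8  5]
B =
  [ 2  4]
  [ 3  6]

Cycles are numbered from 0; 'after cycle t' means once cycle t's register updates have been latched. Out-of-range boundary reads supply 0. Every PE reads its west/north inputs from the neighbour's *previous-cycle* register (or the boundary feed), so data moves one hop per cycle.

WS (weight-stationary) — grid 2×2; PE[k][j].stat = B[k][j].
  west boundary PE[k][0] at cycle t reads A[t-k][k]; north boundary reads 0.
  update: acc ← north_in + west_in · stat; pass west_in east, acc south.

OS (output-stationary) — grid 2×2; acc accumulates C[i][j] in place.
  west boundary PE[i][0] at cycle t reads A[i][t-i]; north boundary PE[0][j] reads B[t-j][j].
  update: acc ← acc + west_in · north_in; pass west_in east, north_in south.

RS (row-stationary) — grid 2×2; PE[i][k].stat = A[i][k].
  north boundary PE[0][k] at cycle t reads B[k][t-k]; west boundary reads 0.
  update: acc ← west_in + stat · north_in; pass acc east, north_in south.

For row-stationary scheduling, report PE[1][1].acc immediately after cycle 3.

RS 2×2: PE[1][1] cycle-by-cycle (with neighbour feeds):
  t=0 PE[0][1]: acc=0 h=0 v=0
  t=0 PE[1][0]: acc=0 h=0 v=0
  t=0 PE[1][1]: acc=0 h=0 v=0
  t=1 PE[0][1]: acc=30 h=30 v=3
  t=1 PE[1][0]: acc=16 h=16 v=2
  t=1 PE[1][1]: acc=0 h=0 v=0
  t=2 PE[0][1]: acc=60 h=60 v=6
  t=2 PE[1][0]: acc=32 h=32 v=4
  t=2 PE[1][1]: acc=31 h=31 v=3
  t=3 PE[0][1]: acc=0 h=0 v=0
  t=3 PE[1][0]: acc=0 h=0 v=0
  t=3 PE[1][1]: acc=62 h=62 v=6

PE[1][1].acc = 62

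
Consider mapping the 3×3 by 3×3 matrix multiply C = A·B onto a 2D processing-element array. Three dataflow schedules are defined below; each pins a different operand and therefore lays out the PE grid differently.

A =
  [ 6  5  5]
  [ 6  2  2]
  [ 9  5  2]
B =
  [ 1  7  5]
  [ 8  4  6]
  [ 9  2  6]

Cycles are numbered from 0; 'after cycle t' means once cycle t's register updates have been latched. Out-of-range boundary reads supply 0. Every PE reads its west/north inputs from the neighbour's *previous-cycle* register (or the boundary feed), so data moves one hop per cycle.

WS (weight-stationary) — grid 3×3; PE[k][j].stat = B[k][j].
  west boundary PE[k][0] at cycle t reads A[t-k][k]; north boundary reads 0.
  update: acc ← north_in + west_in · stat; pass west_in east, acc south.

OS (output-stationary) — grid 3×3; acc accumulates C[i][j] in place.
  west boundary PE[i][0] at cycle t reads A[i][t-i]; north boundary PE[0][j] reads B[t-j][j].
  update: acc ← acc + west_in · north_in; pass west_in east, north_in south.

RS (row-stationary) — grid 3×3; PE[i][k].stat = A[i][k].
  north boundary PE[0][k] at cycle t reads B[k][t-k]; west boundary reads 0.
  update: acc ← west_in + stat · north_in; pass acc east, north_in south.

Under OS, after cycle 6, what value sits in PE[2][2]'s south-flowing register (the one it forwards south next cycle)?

OS on a 3×3 grid — tracing PE[2][2] and its feeders:
  after 0 — PE[1][2] acc=0, pass-E 0, pass-S 0
  after 0 — PE[2][1] acc=0, pass-E 0, pass-S 0
  after 0 — PE[2][2] acc=0, pass-E 0, pass-S 0
  after 1 — PE[1][2] acc=0, pass-E 0, pass-S 0
  after 1 — PE[2][1] acc=0, pass-E 0, pass-S 0
  after 1 — PE[2][2] acc=0, pass-E 0, pass-S 0
  after 2 — PE[1][2] acc=0, pass-E 0, pass-S 0
  after 2 — PE[2][1] acc=0, pass-E 0, pass-S 0
  after 2 — PE[2][2] acc=0, pass-E 0, pass-S 0
  after 3 — PE[1][2] acc=30, pass-E 6, pass-S 5
  after 3 — PE[2][1] acc=63, pass-E 9, pass-S 7
  after 3 — PE[2][2] acc=0, pass-E 0, pass-S 0
  after 4 — PE[1][2] acc=42, pass-E 2, pass-S 6
  after 4 — PE[2][1] acc=83, pass-E 5, pass-S 4
  after 4 — PE[2][2] acc=45, pass-E 9, pass-S 5
  after 5 — PE[1][2] acc=54, pass-E 2, pass-S 6
  after 5 — PE[2][1] acc=87, pass-E 2, pass-S 2
  after 5 — PE[2][2] acc=75, pass-E 5, pass-S 6
  after 6 — PE[1][2] acc=54, pass-E 0, pass-S 0
  after 6 — PE[2][1] acc=87, pass-E 0, pass-S 0
  after 6 — PE[2][2] acc=87, pass-E 2, pass-S 6

register = 6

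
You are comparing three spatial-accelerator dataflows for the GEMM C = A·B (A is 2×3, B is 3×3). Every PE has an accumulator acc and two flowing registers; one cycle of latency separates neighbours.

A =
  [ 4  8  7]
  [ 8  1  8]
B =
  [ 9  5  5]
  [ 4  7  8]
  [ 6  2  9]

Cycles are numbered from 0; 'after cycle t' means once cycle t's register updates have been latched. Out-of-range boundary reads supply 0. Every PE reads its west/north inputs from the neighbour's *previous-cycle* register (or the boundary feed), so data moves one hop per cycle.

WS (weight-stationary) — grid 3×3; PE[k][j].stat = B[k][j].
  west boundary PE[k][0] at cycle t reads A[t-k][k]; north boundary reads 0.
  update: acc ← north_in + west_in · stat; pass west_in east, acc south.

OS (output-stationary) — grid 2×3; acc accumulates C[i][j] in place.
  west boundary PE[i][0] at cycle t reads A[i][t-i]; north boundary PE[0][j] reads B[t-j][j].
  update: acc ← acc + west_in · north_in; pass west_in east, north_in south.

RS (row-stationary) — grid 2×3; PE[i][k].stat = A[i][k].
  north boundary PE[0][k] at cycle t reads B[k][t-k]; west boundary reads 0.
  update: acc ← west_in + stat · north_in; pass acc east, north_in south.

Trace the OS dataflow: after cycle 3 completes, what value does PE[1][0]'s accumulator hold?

PE[1][0].acc = 124

Tracing OS — 2×3 array, target PE[1][0]:
  0: (0,0).acc=36  regs=<4,9>
  0: (1,0).acc=0  regs=<0,0>
  1: (0,0).acc=68  regs=<8,4>
  1: (1,0).acc=72  regs=<8,9>
  2: (0,0).acc=110  regs=<7,6>
  2: (1,0).acc=76  regs=<1,4>
  3: (0,0).acc=110  regs=<0,0>
  3: (1,0).acc=124  regs=<8,6>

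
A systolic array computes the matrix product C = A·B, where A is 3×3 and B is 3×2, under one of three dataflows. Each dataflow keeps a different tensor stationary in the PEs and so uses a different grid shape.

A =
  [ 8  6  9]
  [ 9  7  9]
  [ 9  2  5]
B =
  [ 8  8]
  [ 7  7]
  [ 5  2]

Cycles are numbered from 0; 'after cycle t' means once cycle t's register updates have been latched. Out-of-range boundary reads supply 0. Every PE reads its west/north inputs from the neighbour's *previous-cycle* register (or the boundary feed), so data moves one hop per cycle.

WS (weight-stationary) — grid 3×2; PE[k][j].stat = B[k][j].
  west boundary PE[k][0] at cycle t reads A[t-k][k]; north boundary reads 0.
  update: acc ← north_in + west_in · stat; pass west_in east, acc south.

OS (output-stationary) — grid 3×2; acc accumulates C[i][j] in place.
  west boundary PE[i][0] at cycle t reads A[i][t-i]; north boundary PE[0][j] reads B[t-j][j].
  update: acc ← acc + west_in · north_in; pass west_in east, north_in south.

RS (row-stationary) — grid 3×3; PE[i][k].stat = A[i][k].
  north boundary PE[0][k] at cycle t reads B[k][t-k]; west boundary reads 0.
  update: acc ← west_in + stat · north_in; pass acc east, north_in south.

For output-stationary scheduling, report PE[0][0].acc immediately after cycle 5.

OS 3×2: PE[0][0] cycle-by-cycle (with neighbour feeds):
  step 0 · PE0,0: acc=64; fwd→8 fwd↓8
  step 1 · PE0,0: acc=106; fwd→6 fwd↓7
  step 2 · PE0,0: acc=151; fwd→9 fwd↓5
  step 3 · PE0,0: acc=151; fwd→0 fwd↓0
  step 4 · PE0,0: acc=151; fwd→0 fwd↓0
  step 5 · PE0,0: acc=151; fwd→0 fwd↓0

PE[0][0].acc = 151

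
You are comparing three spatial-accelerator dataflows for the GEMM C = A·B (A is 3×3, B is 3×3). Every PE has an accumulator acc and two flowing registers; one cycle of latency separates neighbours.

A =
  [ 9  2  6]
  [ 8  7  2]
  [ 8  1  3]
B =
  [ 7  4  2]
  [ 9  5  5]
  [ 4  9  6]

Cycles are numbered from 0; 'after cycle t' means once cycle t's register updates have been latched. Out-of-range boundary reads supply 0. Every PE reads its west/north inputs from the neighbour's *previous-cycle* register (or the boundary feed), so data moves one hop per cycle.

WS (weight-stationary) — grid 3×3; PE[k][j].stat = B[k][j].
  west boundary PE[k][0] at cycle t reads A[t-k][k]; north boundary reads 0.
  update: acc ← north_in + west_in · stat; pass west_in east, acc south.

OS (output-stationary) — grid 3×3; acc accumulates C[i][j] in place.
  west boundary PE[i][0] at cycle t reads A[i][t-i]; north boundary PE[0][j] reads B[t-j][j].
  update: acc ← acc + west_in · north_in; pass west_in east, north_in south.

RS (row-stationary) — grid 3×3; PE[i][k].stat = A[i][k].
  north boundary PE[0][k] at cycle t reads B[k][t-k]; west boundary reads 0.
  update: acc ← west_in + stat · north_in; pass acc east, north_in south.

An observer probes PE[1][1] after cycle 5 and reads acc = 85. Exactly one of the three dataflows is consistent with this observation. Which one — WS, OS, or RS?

dataflow = OS

WS [3×3] PE[1][1] across cycles:
  [0] (1,1) acc=0 (h:0 v:0)
  [1] (1,1) acc=0 (h:0 v:0)
  [2] (1,1) acc=46 (h:2 v:46)
  [3] (1,1) acc=67 (h:7 v:67)
  [4] (1,1) acc=37 (h:1 v:37)
  [5] (1,1) acc=0 (h:0 v:0)
OS [3×3] PE[1][1] across cycles:
  [0] (1,1) acc=0 (h:0 v:0)
  [1] (1,1) acc=0 (h:0 v:0)
  [2] (1,1) acc=32 (h:8 v:4)
  [3] (1,1) acc=67 (h:7 v:5)
  [4] (1,1) acc=85 (h:2 v:9)
  [5] (1,1) acc=85 (h:0 v:0)
RS [3×3] PE[1][1] across cycles:
  [0] (1,1) acc=0 (h:0 v:0)
  [1] (1,1) acc=0 (h:0 v:0)
  [2] (1,1) acc=119 (h:119 v:9)
  [3] (1,1) acc=67 (h:67 v:5)
  [4] (1,1) acc=51 (h:51 v:5)
  [5] (1,1) acc=0 (h:0 v:0)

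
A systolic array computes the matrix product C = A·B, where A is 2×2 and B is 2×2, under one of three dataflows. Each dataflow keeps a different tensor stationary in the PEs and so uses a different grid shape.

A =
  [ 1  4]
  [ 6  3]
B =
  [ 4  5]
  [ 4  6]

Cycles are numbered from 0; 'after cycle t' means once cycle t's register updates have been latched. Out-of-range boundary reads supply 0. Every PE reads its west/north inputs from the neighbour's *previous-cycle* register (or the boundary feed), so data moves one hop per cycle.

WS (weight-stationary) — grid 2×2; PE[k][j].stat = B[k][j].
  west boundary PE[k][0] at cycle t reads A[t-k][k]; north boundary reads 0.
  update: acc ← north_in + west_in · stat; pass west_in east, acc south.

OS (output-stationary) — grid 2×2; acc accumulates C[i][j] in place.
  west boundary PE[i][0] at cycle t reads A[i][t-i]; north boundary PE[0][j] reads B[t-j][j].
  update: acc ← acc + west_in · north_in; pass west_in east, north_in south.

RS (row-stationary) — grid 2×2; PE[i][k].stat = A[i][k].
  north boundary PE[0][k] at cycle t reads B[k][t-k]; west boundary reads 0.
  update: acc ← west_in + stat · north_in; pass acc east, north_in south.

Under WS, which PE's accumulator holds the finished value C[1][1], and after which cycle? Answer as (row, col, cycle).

(row, col, cycle) = (1, 1, 3)

WS — PE[1][1] is where C[1][1] collects:
  0: (1,1).acc=0  regs=<0,0>
  1: (1,1).acc=0  regs=<0,0>
  2: (1,1).acc=29  regs=<4,29>
  3: (1,1).acc=48  regs=<3,48>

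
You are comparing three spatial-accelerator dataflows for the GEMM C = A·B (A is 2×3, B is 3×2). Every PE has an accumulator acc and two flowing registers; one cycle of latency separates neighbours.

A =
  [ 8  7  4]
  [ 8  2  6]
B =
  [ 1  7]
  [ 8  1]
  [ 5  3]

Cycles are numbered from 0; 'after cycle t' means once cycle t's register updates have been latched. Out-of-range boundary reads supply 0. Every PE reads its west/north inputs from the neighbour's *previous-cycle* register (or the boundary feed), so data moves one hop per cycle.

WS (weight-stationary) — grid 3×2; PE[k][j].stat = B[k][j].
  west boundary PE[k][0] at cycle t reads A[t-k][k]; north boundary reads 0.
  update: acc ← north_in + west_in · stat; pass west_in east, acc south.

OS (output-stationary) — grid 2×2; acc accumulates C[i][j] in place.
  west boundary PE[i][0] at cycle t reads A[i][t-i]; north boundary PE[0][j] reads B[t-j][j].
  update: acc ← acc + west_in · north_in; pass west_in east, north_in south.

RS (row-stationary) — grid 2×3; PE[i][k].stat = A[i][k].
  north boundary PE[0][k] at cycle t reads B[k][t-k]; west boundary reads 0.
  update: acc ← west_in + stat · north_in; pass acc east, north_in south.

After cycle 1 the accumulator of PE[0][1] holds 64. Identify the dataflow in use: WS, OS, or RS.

dataflow = RS

WS (3×2 grid), PE[0][1]:
  cycle 0: PE[0][1] → acc 0, east 0, south 0
  cycle 1: PE[0][1] → acc 56, east 8, south 56
OS (2×2 grid), PE[0][1]:
  cycle 0: PE[0][1] → acc 0, east 0, south 0
  cycle 1: PE[0][1] → acc 56, east 8, south 7
RS (2×3 grid), PE[0][1]:
  cycle 0: PE[0][1] → acc 0, east 0, south 0
  cycle 1: PE[0][1] → acc 64, east 64, south 8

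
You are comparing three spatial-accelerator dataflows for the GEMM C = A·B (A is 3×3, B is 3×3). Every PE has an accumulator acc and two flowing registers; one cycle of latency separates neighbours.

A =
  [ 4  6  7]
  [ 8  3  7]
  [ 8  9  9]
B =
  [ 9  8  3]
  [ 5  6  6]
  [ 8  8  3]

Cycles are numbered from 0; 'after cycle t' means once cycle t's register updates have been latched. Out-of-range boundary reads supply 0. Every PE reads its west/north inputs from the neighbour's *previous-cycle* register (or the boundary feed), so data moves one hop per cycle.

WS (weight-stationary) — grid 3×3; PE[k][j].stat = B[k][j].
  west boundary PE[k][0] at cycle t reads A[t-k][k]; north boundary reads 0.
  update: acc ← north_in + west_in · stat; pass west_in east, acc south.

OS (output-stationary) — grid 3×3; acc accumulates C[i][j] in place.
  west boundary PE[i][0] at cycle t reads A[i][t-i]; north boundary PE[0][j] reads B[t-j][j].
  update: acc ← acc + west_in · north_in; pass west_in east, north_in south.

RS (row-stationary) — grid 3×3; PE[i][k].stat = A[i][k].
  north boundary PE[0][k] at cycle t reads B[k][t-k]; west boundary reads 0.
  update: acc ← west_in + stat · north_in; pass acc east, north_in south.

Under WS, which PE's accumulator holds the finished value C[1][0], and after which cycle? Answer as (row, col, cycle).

(row, col, cycle) = (2, 0, 3)

WS — PE[2][0] is where C[1][0] collects:
  cycle 0: PE[2][0] → acc 0, east 0, south 0
  cycle 1: PE[2][0] → acc 0, east 0, south 0
  cycle 2: PE[2][0] → acc 122, east 7, south 122
  cycle 3: PE[2][0] → acc 143, east 7, south 143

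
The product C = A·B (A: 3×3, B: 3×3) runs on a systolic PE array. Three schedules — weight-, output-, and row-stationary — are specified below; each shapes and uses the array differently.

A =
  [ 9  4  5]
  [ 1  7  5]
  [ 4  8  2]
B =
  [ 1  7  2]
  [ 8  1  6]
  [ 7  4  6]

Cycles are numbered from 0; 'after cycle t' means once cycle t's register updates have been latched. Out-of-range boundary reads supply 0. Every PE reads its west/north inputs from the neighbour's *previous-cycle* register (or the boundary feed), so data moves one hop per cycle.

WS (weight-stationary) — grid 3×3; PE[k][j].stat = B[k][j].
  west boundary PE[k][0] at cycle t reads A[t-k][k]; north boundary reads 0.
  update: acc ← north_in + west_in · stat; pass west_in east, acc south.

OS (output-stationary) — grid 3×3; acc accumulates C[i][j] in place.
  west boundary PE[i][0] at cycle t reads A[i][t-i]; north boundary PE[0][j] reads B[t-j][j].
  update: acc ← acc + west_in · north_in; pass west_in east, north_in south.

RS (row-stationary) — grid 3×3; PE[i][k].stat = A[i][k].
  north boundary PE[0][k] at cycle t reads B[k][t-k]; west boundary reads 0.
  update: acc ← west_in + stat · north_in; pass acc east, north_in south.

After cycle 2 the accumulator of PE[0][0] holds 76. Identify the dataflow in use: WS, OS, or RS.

Under WS (3×3), PE[0][0]:
  t=0 PE[0][0]: acc=9 h=9 v=9
  t=1 PE[0][0]: acc=1 h=1 v=1
  t=2 PE[0][0]: acc=4 h=4 v=4
Under OS (3×3), PE[0][0]:
  t=0 PE[0][0]: acc=9 h=9 v=1
  t=1 PE[0][0]: acc=41 h=4 v=8
  t=2 PE[0][0]: acc=76 h=5 v=7
Under RS (3×3), PE[0][0]:
  t=0 PE[0][0]: acc=9 h=9 v=1
  t=1 PE[0][0]: acc=63 h=63 v=7
  t=2 PE[0][0]: acc=18 h=18 v=2

dataflow = OS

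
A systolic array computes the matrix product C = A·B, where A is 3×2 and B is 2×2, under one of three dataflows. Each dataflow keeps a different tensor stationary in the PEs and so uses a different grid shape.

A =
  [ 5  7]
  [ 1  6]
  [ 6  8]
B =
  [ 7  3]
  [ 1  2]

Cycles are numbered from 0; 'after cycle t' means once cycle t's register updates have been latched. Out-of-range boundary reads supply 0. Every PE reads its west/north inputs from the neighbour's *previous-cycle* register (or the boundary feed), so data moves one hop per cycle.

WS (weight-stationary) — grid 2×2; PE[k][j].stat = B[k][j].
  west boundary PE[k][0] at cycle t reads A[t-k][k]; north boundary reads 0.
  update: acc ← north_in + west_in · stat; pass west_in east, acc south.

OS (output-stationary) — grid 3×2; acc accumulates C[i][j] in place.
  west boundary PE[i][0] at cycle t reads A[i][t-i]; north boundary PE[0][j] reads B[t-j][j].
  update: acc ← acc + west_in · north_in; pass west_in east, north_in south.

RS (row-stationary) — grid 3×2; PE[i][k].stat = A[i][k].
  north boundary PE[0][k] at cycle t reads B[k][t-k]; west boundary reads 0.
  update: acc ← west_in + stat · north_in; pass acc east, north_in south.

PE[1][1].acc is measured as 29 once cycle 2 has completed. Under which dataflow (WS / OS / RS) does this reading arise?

WS (2×2 grid), PE[1][1]:
  @0  [1,1]  acc 0  |  →0  ↓0
  @1  [1,1]  acc 0  |  →0  ↓0
  @2  [1,1]  acc 29  |  →7  ↓29
OS (3×2 grid), PE[1][1]:
  @0  [1,1]  acc 0  |  →0  ↓0
  @1  [1,1]  acc 0  |  →0  ↓0
  @2  [1,1]  acc 3  |  →1  ↓3
RS (3×2 grid), PE[1][1]:
  @0  [1,1]  acc 0  |  →0  ↓0
  @1  [1,1]  acc 0  |  →0  ↓0
  @2  [1,1]  acc 13  |  →13  ↓1

dataflow = WS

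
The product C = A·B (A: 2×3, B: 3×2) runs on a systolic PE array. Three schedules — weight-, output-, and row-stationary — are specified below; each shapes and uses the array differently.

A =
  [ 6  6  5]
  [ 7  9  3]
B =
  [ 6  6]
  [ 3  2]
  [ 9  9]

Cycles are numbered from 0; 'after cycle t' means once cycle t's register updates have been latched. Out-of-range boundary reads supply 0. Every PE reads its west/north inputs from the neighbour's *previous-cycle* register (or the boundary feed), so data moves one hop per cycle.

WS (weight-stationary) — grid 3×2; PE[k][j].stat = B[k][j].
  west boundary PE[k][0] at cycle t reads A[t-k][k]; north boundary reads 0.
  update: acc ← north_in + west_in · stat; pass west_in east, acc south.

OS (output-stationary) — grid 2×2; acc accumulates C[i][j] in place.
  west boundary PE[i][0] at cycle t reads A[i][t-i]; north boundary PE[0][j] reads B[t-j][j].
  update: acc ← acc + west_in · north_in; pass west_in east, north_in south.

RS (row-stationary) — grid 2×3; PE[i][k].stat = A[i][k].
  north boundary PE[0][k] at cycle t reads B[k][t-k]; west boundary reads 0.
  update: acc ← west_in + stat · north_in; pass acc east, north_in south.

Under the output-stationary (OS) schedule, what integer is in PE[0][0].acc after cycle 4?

PE[0][0].acc = 99

OS (2×2). Following PE[0][0] plus its west/north inputs:
  @0  [0,0]  acc 36  |  →6  ↓6
  @1  [0,0]  acc 54  |  →6  ↓3
  @2  [0,0]  acc 99  |  →5  ↓9
  @3  [0,0]  acc 99  |  →0  ↓0
  @4  [0,0]  acc 99  |  →0  ↓0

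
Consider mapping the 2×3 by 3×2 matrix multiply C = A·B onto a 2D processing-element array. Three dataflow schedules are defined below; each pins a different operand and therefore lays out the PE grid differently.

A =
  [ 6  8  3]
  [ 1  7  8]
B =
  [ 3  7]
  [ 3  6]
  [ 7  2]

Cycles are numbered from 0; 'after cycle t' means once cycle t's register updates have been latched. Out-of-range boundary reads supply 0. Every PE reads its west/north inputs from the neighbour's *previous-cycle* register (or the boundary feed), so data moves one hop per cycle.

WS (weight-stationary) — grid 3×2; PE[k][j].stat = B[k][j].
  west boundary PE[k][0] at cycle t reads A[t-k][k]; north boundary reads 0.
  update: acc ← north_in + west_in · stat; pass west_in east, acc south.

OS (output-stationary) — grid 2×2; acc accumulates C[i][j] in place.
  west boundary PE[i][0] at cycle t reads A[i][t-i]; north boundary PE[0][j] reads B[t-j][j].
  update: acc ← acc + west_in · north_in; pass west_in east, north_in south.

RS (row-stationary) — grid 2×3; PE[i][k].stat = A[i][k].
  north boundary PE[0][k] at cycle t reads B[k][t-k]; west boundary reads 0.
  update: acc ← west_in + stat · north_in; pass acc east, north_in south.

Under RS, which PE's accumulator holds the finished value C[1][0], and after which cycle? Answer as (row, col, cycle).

Under RS, C[1][0] lands at PE[1][2]:
  after 0 — PE[1][2] acc=0, pass-E 0, pass-S 0
  after 1 — PE[1][2] acc=0, pass-E 0, pass-S 0
  after 2 — PE[1][2] acc=0, pass-E 0, pass-S 0
  after 3 — PE[1][2] acc=80, pass-E 80, pass-S 7

(row, col, cycle) = (1, 2, 3)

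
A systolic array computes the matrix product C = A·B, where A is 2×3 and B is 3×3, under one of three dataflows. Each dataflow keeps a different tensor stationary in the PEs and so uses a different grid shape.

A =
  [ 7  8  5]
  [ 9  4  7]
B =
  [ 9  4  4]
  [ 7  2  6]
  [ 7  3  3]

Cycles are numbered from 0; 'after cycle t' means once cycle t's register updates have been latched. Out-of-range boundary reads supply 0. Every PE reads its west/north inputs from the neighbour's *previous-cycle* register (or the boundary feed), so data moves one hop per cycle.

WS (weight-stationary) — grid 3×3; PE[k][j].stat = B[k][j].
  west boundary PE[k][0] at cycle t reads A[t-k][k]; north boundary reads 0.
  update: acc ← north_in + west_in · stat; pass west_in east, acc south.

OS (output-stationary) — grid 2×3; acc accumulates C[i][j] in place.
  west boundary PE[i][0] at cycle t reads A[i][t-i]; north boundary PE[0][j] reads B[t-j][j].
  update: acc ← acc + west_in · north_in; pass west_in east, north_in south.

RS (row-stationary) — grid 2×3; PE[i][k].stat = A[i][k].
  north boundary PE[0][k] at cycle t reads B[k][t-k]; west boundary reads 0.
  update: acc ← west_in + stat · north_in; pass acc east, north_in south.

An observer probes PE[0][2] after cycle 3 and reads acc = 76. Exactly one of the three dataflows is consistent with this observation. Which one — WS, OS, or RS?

— WS: 3×3; PE[0][2] trace:
  step 0 · PE0,2: acc=0; fwd→0 fwd↓0
  step 1 · PE0,2: acc=0; fwd→0 fwd↓0
  step 2 · PE0,2: acc=28; fwd→7 fwd↓28
  step 3 · PE0,2: acc=36; fwd→9 fwd↓36
— OS: 2×3; PE[0][2] trace:
  step 0 · PE0,2: acc=0; fwd→0 fwd↓0
  step 1 · PE0,2: acc=0; fwd→0 fwd↓0
  step 2 · PE0,2: acc=28; fwd→7 fwd↓4
  step 3 · PE0,2: acc=76; fwd→8 fwd↓6
— RS: 2×3; PE[0][2] trace:
  step 0 · PE0,2: acc=0; fwd→0 fwd↓0
  step 1 · PE0,2: acc=0; fwd→0 fwd↓0
  step 2 · PE0,2: acc=154; fwd→154 fwd↓7
  step 3 · PE0,2: acc=59; fwd→59 fwd↓3

dataflow = OS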